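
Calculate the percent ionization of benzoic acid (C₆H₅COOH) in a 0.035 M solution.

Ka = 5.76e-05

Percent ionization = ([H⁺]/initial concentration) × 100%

Using Ka equilibrium: x² + Ka×x - Ka×C = 0. Solving: [H⁺] = 1.3914e-03. Percent = (1.3914e-03/0.035) × 100

Percent ionization = 3.98%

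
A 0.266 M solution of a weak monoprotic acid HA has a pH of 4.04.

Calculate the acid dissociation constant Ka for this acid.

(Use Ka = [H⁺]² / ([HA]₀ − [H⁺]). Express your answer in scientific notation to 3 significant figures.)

[H⁺] = 10^(−pH) = 10^(−4.04) = 9.120e-05 M. For HA ⇌ H⁺ + A⁻, Ka = [H⁺][A⁻]/[HA] = [H⁺]² / ([HA]₀ − [H⁺]) = (9.120e-05)² / (0.266 − 9.120e-05) = 3.13e-08.

K_a = 3.13e-08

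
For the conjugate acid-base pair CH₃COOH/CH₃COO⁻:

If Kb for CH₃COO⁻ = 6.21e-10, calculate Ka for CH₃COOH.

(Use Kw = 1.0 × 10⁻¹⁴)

For a conjugate pair Ka × Kb = Kw, so Ka = Kw/Kb = 1.0 × 10⁻¹⁴ / 6.21e-10 = 1.61e-05.

K_a = 1.61e-05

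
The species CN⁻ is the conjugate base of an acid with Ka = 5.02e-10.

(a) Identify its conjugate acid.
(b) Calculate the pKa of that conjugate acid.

(a) The conjugate acid is formed by adding one H⁺ to CN⁻, giving HCN. (b) pKa = -log(Ka) = -log(5.02e-10) = 9.30.

Conjugate acid: HCN; pK_a = 9.30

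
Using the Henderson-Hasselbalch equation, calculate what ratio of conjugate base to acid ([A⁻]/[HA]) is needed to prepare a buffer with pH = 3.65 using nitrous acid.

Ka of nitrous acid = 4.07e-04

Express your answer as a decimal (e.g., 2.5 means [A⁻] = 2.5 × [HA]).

pKa = -log(4.07e-04) = 3.3904. pH = pKa + log([A⁻]/[HA]), so log([A⁻]/[HA]) = pH − pKa = 3.65 − 3.3904 = 0.2596. [A⁻]/[HA] = 10^(0.2596) = 1.82

[A⁻]/[HA] = 1.82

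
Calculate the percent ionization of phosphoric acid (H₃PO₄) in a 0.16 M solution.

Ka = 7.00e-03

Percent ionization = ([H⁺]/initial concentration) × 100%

Using Ka equilibrium: x² + Ka×x - Ka×C = 0. Solving: [H⁺] = 3.0149e-02. Percent = (3.0149e-02/0.16) × 100

Percent ionization = 18.8%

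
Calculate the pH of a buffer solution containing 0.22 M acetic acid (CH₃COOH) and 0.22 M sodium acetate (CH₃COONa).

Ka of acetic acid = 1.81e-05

pKa = -log(1.81e-05) = 4.74. pH = pKa + log([A⁻]/[HA]) = 4.74 + log(0.22/0.22)

pH = 4.74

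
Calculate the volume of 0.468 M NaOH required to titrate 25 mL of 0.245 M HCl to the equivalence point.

At equivalence: moles acid = moles base. moles HCl = 0.245 × 25/1000 = 0.006125 mol. V_base = moles / 0.468 × 1000 = 13.1 mL.

V_{base} = 13.1 mL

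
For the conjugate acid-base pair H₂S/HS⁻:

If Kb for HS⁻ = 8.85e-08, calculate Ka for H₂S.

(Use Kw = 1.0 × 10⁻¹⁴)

For a conjugate pair Ka × Kb = Kw, so Ka = Kw/Kb = 1.0 × 10⁻¹⁴ / 8.85e-08 = 1.13e-07.

K_a = 1.13e-07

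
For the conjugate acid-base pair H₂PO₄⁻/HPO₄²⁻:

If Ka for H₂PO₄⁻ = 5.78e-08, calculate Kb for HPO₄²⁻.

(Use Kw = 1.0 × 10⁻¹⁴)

For a conjugate pair Ka × Kb = Kw, so Kb = Kw/Ka = 1.0 × 10⁻¹⁴ / 5.78e-08 = 1.73e-07.

K_b = 1.73e-07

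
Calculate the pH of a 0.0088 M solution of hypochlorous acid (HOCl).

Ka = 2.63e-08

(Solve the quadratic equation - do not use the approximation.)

x² + Ka×x - Ka×C = 0. Using quadratic formula: [H⁺] = 1.5200e-05

pH = 4.82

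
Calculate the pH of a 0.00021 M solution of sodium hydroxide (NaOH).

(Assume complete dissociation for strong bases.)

[OH⁻] = 0.00021 M for strong base. pOH = -log[OH⁻] = 3.68, pH = 14 - pOH

pH = 10.32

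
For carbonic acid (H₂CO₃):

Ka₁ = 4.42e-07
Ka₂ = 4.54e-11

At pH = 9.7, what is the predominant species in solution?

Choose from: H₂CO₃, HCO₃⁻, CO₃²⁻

pKa₁ = 6.35, pKa₂ = 10.34. For a polyprotic acid the predominant species crosses at each pKa: below pKa_n the protonated form dominates, above it the deprotonated form does. At pH = 9.7, the predominant species is HCO₃⁻.

HCO₃⁻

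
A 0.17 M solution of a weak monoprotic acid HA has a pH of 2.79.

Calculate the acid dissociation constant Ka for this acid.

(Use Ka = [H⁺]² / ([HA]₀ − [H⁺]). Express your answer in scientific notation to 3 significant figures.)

[H⁺] = 10^(−pH) = 10^(−2.79) = 1.622e-03 M. For HA ⇌ H⁺ + A⁻, Ka = [H⁺][A⁻]/[HA] = [H⁺]² / ([HA]₀ − [H⁺]) = (1.622e-03)² / (0.17 − 1.622e-03) = 1.56e-05.

K_a = 1.56e-05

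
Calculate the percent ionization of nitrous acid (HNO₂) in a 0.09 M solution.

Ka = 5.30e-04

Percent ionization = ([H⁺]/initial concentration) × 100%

Using Ka equilibrium: x² + Ka×x - Ka×C = 0. Solving: [H⁺] = 6.6466e-03. Percent = (6.6466e-03/0.09) × 100

Percent ionization = 7.39%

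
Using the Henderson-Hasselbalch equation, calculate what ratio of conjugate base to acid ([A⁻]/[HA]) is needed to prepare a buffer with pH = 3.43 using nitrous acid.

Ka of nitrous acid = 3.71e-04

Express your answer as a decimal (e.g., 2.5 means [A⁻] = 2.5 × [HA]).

pKa = -log(3.71e-04) = 3.4306. pH = pKa + log([A⁻]/[HA]), so log([A⁻]/[HA]) = pH − pKa = 3.43 − 3.4306 = -0.0006. [A⁻]/[HA] = 10^(-0.0006) = 0.999

[A⁻]/[HA] = 0.999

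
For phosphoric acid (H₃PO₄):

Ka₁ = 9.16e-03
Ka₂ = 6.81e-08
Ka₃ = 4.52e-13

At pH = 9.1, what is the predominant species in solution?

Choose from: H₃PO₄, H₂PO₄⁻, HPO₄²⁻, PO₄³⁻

pKa₁ = 2.04, pKa₂ = 7.17, pKa₃ = 12.34. For a polyprotic acid the predominant species crosses at each pKa: below pKa_n the protonated form dominates, above it the deprotonated form does. At pH = 9.1, the predominant species is HPO₄²⁻.

HPO₄²⁻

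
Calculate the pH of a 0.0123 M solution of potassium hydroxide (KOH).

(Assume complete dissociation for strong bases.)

[OH⁻] = 0.0123 M for strong base. pOH = -log[OH⁻] = 1.91, pH = 14 - pOH

pH = 12.09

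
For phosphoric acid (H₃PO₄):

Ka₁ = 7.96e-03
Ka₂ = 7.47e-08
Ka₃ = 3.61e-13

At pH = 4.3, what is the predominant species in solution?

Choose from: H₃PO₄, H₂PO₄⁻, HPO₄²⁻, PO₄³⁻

pKa₁ = 2.10, pKa₂ = 7.13, pKa₃ = 12.44. For a polyprotic acid the predominant species crosses at each pKa: below pKa_n the protonated form dominates, above it the deprotonated form does. At pH = 4.3, the predominant species is H₂PO₄⁻.

H₂PO₄⁻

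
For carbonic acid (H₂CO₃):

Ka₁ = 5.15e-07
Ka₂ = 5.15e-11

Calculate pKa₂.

pKa₂ = -log(Ka₂) = -log(5.15e-11) = 10.29.

pK_{a2} = 10.29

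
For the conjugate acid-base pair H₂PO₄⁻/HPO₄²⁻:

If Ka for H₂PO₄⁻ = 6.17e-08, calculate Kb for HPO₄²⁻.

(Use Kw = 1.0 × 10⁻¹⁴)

For a conjugate pair Ka × Kb = Kw, so Kb = Kw/Ka = 1.0 × 10⁻¹⁴ / 6.17e-08 = 1.62e-07.

K_b = 1.62e-07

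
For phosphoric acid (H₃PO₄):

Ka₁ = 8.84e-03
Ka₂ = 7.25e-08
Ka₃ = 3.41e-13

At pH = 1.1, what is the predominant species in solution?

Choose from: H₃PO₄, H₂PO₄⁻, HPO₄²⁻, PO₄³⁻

pKa₁ = 2.05, pKa₂ = 7.14, pKa₃ = 12.47. For a polyprotic acid the predominant species crosses at each pKa: below pKa_n the protonated form dominates, above it the deprotonated form does. At pH = 1.1, the predominant species is H₃PO₄.

H₃PO₄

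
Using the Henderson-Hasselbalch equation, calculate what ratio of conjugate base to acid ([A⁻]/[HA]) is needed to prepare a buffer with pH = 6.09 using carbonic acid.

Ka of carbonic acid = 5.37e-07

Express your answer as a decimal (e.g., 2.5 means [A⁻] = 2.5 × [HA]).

pKa = -log(5.37e-07) = 6.2700. pH = pKa + log([A⁻]/[HA]), so log([A⁻]/[HA]) = pH − pKa = 6.09 − 6.2700 = -0.1800. [A⁻]/[HA] = 10^(-0.1800) = 0.661

[A⁻]/[HA] = 0.661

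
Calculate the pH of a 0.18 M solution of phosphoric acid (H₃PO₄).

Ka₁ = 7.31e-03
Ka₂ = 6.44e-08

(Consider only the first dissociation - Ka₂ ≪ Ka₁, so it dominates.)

First dissociation dominates. From Ka₁ = [H⁺][HA⁻]/[H₂A], x² + Ka₁·x − Ka₁·C = 0 with C = 0.18 M and Ka₁ = 7.31e-03. Solving: [H⁺] = (−Ka₁ + √(Ka₁² + 4·Ka₁·C)) / 2 = 3.2803e-02 M. pH = -log(3.2803e-02) = 1.48.

pH = 1.48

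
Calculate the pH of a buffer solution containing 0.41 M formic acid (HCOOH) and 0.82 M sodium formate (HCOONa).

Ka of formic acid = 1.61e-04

pKa = -log(1.61e-04) = 3.79. pH = pKa + log([A⁻]/[HA]) = 3.79 + log(0.82/0.41)

pH = 4.09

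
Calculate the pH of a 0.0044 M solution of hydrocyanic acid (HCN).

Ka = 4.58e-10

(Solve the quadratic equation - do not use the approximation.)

x² + Ka×x - Ka×C = 0. Using quadratic formula: [H⁺] = 1.4193e-06

pH = 5.85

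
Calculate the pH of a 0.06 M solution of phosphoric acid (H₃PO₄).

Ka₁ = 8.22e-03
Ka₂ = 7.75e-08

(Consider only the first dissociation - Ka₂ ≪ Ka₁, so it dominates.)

First dissociation dominates. From Ka₁ = [H⁺][HA⁻]/[H₂A], x² + Ka₁·x − Ka₁·C = 0 with C = 0.06 M and Ka₁ = 8.22e-03. Solving: [H⁺] = (−Ka₁ + √(Ka₁² + 4·Ka₁·C)) / 2 = 1.8475e-02 M. pH = -log(1.8475e-02) = 1.73.

pH = 1.73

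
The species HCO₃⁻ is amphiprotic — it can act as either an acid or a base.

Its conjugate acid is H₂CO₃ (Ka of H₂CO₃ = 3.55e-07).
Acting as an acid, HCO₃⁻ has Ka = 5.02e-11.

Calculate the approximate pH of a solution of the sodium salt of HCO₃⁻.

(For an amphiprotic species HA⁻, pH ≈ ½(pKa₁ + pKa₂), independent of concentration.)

pKa₁ = -log(3.55e-07) = 6.45; pKa₂ = -log(5.02e-11) = 10.30. For an amphiprotic species, pH ≈ ½(pKa₁ + pKa₂) = ½(6.45 + 10.30) = 8.37.

pH = 8.37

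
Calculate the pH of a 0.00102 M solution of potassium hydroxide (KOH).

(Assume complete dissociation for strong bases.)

[OH⁻] = 0.00102 M for strong base. pOH = -log[OH⁻] = 2.99, pH = 14 - pOH

pH = 11.01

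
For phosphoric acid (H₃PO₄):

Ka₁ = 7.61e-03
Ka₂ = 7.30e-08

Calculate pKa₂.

pKa₂ = -log(Ka₂) = -log(7.30e-08) = 7.14.

pK_{a2} = 7.14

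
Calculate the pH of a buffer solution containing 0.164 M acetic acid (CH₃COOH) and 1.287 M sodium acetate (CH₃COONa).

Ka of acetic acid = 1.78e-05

pKa = -log(1.78e-05) = 4.75. pH = pKa + log([A⁻]/[HA]) = 4.75 + log(1.287/0.164)

pH = 5.64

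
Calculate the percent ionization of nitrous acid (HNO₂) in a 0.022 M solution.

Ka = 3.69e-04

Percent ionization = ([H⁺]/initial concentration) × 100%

Using Ka equilibrium: x² + Ka×x - Ka×C = 0. Solving: [H⁺] = 2.6707e-03. Percent = (2.6707e-03/0.022) × 100

Percent ionization = 12.1%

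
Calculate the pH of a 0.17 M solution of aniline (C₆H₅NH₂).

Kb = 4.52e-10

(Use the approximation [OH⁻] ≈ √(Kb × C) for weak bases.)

[OH⁻] = √(Kb × C) = √(4.52e-10 × 0.17) = 8.7658e-06. pOH = 5.06, pH = 14 - pOH

pH = 8.94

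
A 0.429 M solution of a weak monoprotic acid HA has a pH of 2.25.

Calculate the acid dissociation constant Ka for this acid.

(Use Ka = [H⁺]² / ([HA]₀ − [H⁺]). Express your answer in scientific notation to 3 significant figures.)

[H⁺] = 10^(−pH) = 10^(−2.25) = 5.623e-03 M. For HA ⇌ H⁺ + A⁻, Ka = [H⁺][A⁻]/[HA] = [H⁺]² / ([HA]₀ − [H⁺]) = (5.623e-03)² / (0.429 − 5.623e-03) = 7.47e-05.

K_a = 7.47e-05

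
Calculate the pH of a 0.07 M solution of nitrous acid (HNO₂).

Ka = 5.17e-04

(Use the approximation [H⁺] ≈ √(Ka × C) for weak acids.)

[H⁺] = √(Ka × C) = √(5.17e-04 × 0.07) = 6.0158e-03. pH = -log(6.0158e-03)

pH = 2.22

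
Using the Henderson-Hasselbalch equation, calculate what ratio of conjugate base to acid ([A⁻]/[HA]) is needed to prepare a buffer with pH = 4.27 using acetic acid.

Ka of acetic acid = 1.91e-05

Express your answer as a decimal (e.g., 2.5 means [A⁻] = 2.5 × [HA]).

pKa = -log(1.91e-05) = 4.7190. pH = pKa + log([A⁻]/[HA]), so log([A⁻]/[HA]) = pH − pKa = 4.27 − 4.7190 = -0.4490. [A⁻]/[HA] = 10^(-0.4490) = 0.356

[A⁻]/[HA] = 0.356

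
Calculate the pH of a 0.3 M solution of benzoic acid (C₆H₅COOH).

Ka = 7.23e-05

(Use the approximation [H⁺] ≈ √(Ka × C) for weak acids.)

[H⁺] = √(Ka × C) = √(7.23e-05 × 0.3) = 4.6573e-03. pH = -log(4.6573e-03)

pH = 2.33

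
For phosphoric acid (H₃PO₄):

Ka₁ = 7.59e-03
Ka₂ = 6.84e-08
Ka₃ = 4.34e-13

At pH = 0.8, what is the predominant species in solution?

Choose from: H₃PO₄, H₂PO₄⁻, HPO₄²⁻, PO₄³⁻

pKa₁ = 2.12, pKa₂ = 7.16, pKa₃ = 12.36. For a polyprotic acid the predominant species crosses at each pKa: below pKa_n the protonated form dominates, above it the deprotonated form does. At pH = 0.8, the predominant species is H₃PO₄.

H₃PO₄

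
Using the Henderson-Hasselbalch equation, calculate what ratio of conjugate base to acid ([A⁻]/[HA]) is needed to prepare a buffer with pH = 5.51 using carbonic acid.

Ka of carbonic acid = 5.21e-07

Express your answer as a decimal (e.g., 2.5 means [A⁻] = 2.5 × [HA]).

pKa = -log(5.21e-07) = 6.2832. pH = pKa + log([A⁻]/[HA]), so log([A⁻]/[HA]) = pH − pKa = 5.51 − 6.2832 = -0.7732. [A⁻]/[HA] = 10^(-0.7732) = 0.169

[A⁻]/[HA] = 0.169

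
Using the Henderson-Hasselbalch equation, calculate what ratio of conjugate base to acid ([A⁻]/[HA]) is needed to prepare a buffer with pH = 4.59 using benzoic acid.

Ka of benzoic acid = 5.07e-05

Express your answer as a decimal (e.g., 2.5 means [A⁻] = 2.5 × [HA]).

pKa = -log(5.07e-05) = 4.2950. pH = pKa + log([A⁻]/[HA]), so log([A⁻]/[HA]) = pH − pKa = 4.59 − 4.2950 = 0.2950. [A⁻]/[HA] = 10^(0.2950) = 1.97

[A⁻]/[HA] = 1.97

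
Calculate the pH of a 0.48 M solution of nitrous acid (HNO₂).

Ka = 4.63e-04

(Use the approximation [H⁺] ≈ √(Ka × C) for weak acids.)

[H⁺] = √(Ka × C) = √(4.63e-04 × 0.48) = 1.4908e-02. pH = -log(1.4908e-02)

pH = 1.83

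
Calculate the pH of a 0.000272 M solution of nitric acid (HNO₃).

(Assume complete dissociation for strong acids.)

[H⁺] = 0.000272 M for strong acid. pH = -log[H⁺] = -log(0.000272)

pH = 3.57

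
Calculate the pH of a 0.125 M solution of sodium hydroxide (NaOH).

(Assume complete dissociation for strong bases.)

[OH⁻] = 0.125 M for strong base. pOH = -log[OH⁻] = 0.90, pH = 14 - pOH

pH = 13.10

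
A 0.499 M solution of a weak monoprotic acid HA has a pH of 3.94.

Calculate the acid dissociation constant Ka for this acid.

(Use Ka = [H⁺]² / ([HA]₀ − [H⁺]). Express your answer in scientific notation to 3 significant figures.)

[H⁺] = 10^(−pH) = 10^(−3.94) = 1.148e-04 M. For HA ⇌ H⁺ + A⁻, Ka = [H⁺][A⁻]/[HA] = [H⁺]² / ([HA]₀ − [H⁺]) = (1.148e-04)² / (0.499 − 1.148e-04) = 2.64e-08.

K_a = 2.64e-08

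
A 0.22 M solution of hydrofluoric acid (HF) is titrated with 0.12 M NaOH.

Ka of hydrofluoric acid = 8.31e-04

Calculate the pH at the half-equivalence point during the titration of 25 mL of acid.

At half-equivalence [HA] = [A⁻], so Henderson-Hasselbalch gives pH = pKa = -log(8.31e-04) = 3.08.

pH = pKa = 3.08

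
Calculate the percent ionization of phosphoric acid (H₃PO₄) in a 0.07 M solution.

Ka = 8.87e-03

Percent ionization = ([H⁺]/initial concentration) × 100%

Using Ka equilibrium: x² + Ka×x - Ka×C = 0. Solving: [H⁺] = 2.0874e-02. Percent = (2.0874e-02/0.07) × 100

Percent ionization = 29.8%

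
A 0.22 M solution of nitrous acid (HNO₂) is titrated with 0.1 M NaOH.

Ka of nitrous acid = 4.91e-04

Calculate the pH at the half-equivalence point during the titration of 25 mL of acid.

At half-equivalence [HA] = [A⁻], so Henderson-Hasselbalch gives pH = pKa = -log(4.91e-04) = 3.31.

pH = pKa = 3.31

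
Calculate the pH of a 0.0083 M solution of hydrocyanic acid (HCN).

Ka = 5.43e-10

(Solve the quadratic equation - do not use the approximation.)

x² + Ka×x - Ka×C = 0. Using quadratic formula: [H⁺] = 2.1227e-06

pH = 5.67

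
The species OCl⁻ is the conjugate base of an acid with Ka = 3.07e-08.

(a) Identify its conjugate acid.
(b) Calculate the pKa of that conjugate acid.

(a) The conjugate acid is formed by adding one H⁺ to OCl⁻, giving HOCl. (b) pKa = -log(Ka) = -log(3.07e-08) = 7.51.

Conjugate acid: HOCl; pK_a = 7.51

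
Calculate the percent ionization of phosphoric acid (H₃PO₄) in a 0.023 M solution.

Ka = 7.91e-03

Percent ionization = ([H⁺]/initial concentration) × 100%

Using Ka equilibrium: x² + Ka×x - Ka×C = 0. Solving: [H⁺] = 1.0101e-02. Percent = (1.0101e-02/0.023) × 100

Percent ionization = 43.9%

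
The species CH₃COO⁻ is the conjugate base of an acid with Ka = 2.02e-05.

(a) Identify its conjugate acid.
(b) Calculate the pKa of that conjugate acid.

(a) The conjugate acid is formed by adding one H⁺ to CH₃COO⁻, giving CH₃COOH. (b) pKa = -log(Ka) = -log(2.02e-05) = 4.69.

Conjugate acid: CH₃COOH; pK_a = 4.69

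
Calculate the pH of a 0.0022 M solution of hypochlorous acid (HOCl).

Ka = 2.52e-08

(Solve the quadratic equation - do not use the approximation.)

x² + Ka×x - Ka×C = 0. Using quadratic formula: [H⁺] = 7.4332e-06

pH = 5.13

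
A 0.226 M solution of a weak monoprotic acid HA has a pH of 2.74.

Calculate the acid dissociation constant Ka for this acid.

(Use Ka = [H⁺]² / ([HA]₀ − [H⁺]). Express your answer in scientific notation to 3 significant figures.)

[H⁺] = 10^(−pH) = 10^(−2.74) = 1.820e-03 M. For HA ⇌ H⁺ + A⁻, Ka = [H⁺][A⁻]/[HA] = [H⁺]² / ([HA]₀ − [H⁺]) = (1.820e-03)² / (0.226 − 1.820e-03) = 1.48e-05.

K_a = 1.48e-05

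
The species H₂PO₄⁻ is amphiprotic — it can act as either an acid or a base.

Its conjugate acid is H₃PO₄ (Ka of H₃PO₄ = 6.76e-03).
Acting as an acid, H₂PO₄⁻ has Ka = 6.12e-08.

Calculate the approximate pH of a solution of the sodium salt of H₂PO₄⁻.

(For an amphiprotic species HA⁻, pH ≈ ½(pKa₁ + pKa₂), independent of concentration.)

pKa₁ = -log(6.76e-03) = 2.17; pKa₂ = -log(6.12e-08) = 7.21. For an amphiprotic species, pH ≈ ½(pKa₁ + pKa₂) = ½(2.17 + 7.21) = 4.69.

pH = 4.69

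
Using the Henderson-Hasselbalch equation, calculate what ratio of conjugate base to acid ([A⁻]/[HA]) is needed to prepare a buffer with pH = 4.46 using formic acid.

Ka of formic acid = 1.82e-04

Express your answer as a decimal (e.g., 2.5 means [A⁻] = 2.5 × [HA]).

pKa = -log(1.82e-04) = 3.7399. pH = pKa + log([A⁻]/[HA]), so log([A⁻]/[HA]) = pH − pKa = 4.46 − 3.7399 = 0.7201. [A⁻]/[HA] = 10^(0.7201) = 5.25

[A⁻]/[HA] = 5.25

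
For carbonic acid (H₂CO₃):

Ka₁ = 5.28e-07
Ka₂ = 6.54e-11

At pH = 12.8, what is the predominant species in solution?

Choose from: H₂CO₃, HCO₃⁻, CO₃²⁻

pKa₁ = 6.28, pKa₂ = 10.18. For a polyprotic acid the predominant species crosses at each pKa: below pKa_n the protonated form dominates, above it the deprotonated form does. At pH = 12.8, the predominant species is CO₃²⁻.

CO₃²⁻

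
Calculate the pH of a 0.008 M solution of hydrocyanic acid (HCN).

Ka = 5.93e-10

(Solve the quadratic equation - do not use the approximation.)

x² + Ka×x - Ka×C = 0. Using quadratic formula: [H⁺] = 2.1778e-06

pH = 5.66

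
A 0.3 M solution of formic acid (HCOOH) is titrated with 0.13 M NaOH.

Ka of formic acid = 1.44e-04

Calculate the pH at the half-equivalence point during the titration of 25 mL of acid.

At half-equivalence [HA] = [A⁻], so Henderson-Hasselbalch gives pH = pKa = -log(1.44e-04) = 3.84.

pH = pKa = 3.84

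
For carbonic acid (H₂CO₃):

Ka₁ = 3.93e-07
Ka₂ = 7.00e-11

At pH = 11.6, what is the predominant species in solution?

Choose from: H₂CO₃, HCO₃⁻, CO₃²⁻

pKa₁ = 6.41, pKa₂ = 10.15. For a polyprotic acid the predominant species crosses at each pKa: below pKa_n the protonated form dominates, above it the deprotonated form does. At pH = 11.6, the predominant species is CO₃²⁻.

CO₃²⁻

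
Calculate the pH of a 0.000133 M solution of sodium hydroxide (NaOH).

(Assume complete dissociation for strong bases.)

[OH⁻] = 0.000133 M for strong base. pOH = -log[OH⁻] = 3.88, pH = 14 - pOH

pH = 10.12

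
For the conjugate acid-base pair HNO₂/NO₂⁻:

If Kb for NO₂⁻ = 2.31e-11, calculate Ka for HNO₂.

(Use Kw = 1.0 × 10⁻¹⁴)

For a conjugate pair Ka × Kb = Kw, so Ka = Kw/Kb = 1.0 × 10⁻¹⁴ / 2.31e-11 = 4.33e-04.

K_a = 4.33e-04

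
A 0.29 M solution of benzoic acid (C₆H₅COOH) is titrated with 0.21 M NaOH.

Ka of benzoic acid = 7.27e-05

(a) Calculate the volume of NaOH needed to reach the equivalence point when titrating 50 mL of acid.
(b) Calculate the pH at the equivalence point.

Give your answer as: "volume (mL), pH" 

moles acid = 0.29 × 50/1000 = 0.0145 mol; V_base = moles/0.21 × 1000 = 69.0 mL. At equivalence only the conjugate base is present: [A⁻] = 0.0145/0.119 = 1.2180e-01 M. Kb = Kw/Ka = 1.38e-10; [OH⁻] = √(Kb × [A⁻]) = 4.0931e-06; pOH = 5.39; pH = 14 - pOH = 8.61.

V = 69.0 mL, pH = 8.61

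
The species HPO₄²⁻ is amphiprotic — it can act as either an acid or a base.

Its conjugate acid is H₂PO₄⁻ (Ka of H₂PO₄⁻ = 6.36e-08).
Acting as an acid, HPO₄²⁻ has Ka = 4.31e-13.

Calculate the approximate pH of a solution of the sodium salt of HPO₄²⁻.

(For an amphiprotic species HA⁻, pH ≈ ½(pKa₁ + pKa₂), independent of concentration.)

pKa₁ = -log(6.36e-08) = 7.20; pKa₂ = -log(4.31e-13) = 12.37. For an amphiprotic species, pH ≈ ½(pKa₁ + pKa₂) = ½(7.20 + 12.37) = 9.78.

pH = 9.78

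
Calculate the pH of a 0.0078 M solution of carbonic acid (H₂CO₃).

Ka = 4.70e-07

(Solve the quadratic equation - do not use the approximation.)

x² + Ka×x - Ka×C = 0. Using quadratic formula: [H⁺] = 6.0313e-05

pH = 4.22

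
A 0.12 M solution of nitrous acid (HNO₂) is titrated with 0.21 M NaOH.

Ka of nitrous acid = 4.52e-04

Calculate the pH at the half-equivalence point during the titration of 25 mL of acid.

At half-equivalence [HA] = [A⁻], so Henderson-Hasselbalch gives pH = pKa = -log(4.52e-04) = 3.34.

pH = pKa = 3.34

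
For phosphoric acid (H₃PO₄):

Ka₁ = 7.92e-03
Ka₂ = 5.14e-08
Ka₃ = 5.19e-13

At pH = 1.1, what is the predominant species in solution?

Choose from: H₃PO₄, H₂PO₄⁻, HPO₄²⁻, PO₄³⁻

pKa₁ = 2.10, pKa₂ = 7.29, pKa₃ = 12.28. For a polyprotic acid the predominant species crosses at each pKa: below pKa_n the protonated form dominates, above it the deprotonated form does. At pH = 1.1, the predominant species is H₃PO₄.

H₃PO₄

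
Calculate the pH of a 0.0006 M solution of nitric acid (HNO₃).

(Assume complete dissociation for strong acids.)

[H⁺] = 0.0006 M for strong acid. pH = -log[H⁺] = -log(0.0006)

pH = 3.22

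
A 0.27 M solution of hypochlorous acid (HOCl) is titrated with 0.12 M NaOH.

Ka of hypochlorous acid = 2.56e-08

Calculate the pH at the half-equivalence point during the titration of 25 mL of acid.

At half-equivalence [HA] = [A⁻], so Henderson-Hasselbalch gives pH = pKa = -log(2.56e-08) = 7.59.

pH = pKa = 7.59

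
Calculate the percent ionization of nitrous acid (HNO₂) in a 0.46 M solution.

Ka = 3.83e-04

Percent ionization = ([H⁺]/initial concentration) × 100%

Using Ka equilibrium: x² + Ka×x - Ka×C = 0. Solving: [H⁺] = 1.3083e-02. Percent = (1.3083e-02/0.46) × 100

Percent ionization = 2.84%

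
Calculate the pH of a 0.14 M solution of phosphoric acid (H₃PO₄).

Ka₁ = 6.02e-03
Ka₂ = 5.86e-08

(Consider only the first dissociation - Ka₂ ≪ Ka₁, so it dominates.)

First dissociation dominates. From Ka₁ = [H⁺][HA⁻]/[H₂A], x² + Ka₁·x − Ka₁·C = 0 with C = 0.14 M and Ka₁ = 6.02e-03. Solving: [H⁺] = (−Ka₁ + √(Ka₁² + 4·Ka₁·C)) / 2 = 2.6177e-02 M. pH = -log(2.6177e-02) = 1.58.

pH = 1.58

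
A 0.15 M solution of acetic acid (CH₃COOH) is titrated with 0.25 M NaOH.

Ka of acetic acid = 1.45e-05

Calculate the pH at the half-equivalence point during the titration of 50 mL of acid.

At half-equivalence [HA] = [A⁻], so Henderson-Hasselbalch gives pH = pKa = -log(1.45e-05) = 4.84.

pH = pKa = 4.84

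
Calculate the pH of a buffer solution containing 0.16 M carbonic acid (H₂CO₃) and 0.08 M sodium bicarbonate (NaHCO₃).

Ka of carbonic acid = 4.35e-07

pKa = -log(4.35e-07) = 6.36. pH = pKa + log([A⁻]/[HA]) = 6.36 + log(0.08/0.16)

pH = 6.06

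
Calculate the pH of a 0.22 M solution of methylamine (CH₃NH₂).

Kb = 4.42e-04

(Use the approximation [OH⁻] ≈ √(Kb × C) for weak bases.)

[OH⁻] = √(Kb × C) = √(4.42e-04 × 0.22) = 9.8610e-03. pOH = 2.01, pH = 14 - pOH

pH = 11.99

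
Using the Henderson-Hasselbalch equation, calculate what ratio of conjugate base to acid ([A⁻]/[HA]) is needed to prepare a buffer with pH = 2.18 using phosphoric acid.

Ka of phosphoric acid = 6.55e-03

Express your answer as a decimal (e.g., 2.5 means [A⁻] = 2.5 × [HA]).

pKa = -log(6.55e-03) = 2.1838. pH = pKa + log([A⁻]/[HA]), so log([A⁻]/[HA]) = pH − pKa = 2.18 − 2.1838 = -0.0038. [A⁻]/[HA] = 10^(-0.0038) = 0.991

[A⁻]/[HA] = 0.991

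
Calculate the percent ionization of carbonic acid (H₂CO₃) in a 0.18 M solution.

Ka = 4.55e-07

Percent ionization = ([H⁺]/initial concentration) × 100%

Using Ka equilibrium: x² + Ka×x - Ka×C = 0. Solving: [H⁺] = 2.8595e-04. Percent = (2.8595e-04/0.18) × 100

Percent ionization = 0.159%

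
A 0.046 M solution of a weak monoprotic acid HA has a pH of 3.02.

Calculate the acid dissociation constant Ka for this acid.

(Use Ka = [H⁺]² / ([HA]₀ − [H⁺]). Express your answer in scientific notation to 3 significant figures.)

[H⁺] = 10^(−pH) = 10^(−3.02) = 9.550e-04 M. For HA ⇌ H⁺ + A⁻, Ka = [H⁺][A⁻]/[HA] = [H⁺]² / ([HA]₀ − [H⁺]) = (9.550e-04)² / (0.046 − 9.550e-04) = 2.02e-05.

K_a = 2.02e-05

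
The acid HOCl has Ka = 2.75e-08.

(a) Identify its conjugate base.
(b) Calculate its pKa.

(a) The conjugate base is formed by removing one H⁺ from HOCl, giving OCl⁻. (b) pKa = -log(Ka) = -log(2.75e-08) = 7.56.

Conjugate base: OCl⁻; pK_a = 7.56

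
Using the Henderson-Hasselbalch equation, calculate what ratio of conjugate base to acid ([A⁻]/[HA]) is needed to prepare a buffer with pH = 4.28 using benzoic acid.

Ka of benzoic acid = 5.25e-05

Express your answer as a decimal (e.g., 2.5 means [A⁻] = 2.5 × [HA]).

pKa = -log(5.25e-05) = 4.2798. pH = pKa + log([A⁻]/[HA]), so log([A⁻]/[HA]) = pH − pKa = 4.28 − 4.2798 = 0.0002. [A⁻]/[HA] = 10^(0.0002) = 1.00

[A⁻]/[HA] = 1.00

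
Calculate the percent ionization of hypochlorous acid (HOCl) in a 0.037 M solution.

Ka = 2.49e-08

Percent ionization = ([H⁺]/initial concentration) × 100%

Using Ka equilibrium: x² + Ka×x - Ka×C = 0. Solving: [H⁺] = 3.0340e-05. Percent = (3.0340e-05/0.037) × 100

Percent ionization = 0.082%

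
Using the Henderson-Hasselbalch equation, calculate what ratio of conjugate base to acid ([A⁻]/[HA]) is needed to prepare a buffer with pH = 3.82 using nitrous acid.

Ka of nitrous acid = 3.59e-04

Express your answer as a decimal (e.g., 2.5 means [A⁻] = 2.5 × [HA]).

pKa = -log(3.59e-04) = 3.4449. pH = pKa + log([A⁻]/[HA]), so log([A⁻]/[HA]) = pH − pKa = 3.82 − 3.4449 = 0.3751. [A⁻]/[HA] = 10^(0.3751) = 2.37

[A⁻]/[HA] = 2.37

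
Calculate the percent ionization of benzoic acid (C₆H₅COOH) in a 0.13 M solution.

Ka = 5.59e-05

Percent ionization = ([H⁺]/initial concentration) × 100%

Using Ka equilibrium: x² + Ka×x - Ka×C = 0. Solving: [H⁺] = 2.6679e-03. Percent = (2.6679e-03/0.13) × 100

Percent ionization = 2.05%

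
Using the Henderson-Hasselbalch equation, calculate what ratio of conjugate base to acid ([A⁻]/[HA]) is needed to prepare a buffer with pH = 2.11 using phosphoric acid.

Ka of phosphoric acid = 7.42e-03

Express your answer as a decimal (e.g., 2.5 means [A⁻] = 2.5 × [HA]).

pKa = -log(7.42e-03) = 2.1296. pH = pKa + log([A⁻]/[HA]), so log([A⁻]/[HA]) = pH − pKa = 2.11 − 2.1296 = -0.0196. [A⁻]/[HA] = 10^(-0.0196) = 0.956

[A⁻]/[HA] = 0.956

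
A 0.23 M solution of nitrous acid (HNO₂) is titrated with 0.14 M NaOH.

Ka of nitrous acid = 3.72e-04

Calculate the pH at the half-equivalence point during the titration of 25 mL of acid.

At half-equivalence [HA] = [A⁻], so Henderson-Hasselbalch gives pH = pKa = -log(3.72e-04) = 3.43.

pH = pKa = 3.43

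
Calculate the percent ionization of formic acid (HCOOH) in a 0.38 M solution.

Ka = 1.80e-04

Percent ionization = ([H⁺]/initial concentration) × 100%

Using Ka equilibrium: x² + Ka×x - Ka×C = 0. Solving: [H⁺] = 8.1809e-03. Percent = (8.1809e-03/0.38) × 100

Percent ionization = 2.15%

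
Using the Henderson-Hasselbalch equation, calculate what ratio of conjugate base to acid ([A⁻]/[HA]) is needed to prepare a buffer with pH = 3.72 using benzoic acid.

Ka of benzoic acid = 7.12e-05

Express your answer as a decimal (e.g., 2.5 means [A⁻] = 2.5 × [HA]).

pKa = -log(7.12e-05) = 4.1475. pH = pKa + log([A⁻]/[HA]), so log([A⁻]/[HA]) = pH − pKa = 3.72 − 4.1475 = -0.4275. [A⁻]/[HA] = 10^(-0.4275) = 0.374

[A⁻]/[HA] = 0.374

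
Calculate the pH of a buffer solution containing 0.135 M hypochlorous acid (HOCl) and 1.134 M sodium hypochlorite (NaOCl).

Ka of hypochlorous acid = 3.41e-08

pKa = -log(3.41e-08) = 7.47. pH = pKa + log([A⁻]/[HA]) = 7.47 + log(1.134/0.135)

pH = 8.39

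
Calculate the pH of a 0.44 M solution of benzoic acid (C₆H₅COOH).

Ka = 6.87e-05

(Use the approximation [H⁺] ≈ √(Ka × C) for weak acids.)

[H⁺] = √(Ka × C) = √(6.87e-05 × 0.44) = 5.4980e-03. pH = -log(5.4980e-03)

pH = 2.26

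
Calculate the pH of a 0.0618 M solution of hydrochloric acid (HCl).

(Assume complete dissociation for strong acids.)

[H⁺] = 0.0618 M for strong acid. pH = -log[H⁺] = -log(0.0618)

pH = 1.21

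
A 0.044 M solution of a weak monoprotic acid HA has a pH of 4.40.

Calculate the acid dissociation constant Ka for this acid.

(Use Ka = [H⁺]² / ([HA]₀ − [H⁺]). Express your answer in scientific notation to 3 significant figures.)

[H⁺] = 10^(−pH) = 10^(−4.40) = 3.981e-05 M. For HA ⇌ H⁺ + A⁻, Ka = [H⁺][A⁻]/[HA] = [H⁺]² / ([HA]₀ − [H⁺]) = (3.981e-05)² / (0.044 − 3.981e-05) = 3.61e-08.

K_a = 3.61e-08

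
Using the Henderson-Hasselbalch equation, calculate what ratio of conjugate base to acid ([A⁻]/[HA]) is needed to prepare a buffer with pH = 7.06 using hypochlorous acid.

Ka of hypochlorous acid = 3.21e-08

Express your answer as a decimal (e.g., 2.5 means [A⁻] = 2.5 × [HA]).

pKa = -log(3.21e-08) = 7.4935. pH = pKa + log([A⁻]/[HA]), so log([A⁻]/[HA]) = pH − pKa = 7.06 − 7.4935 = -0.4335. [A⁻]/[HA] = 10^(-0.4335) = 0.369

[A⁻]/[HA] = 0.369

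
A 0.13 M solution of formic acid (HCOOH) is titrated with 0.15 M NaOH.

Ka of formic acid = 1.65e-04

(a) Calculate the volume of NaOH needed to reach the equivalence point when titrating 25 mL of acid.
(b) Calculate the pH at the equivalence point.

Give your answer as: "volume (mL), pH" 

moles acid = 0.13 × 25/1000 = 0.00325 mol; V_base = moles/0.15 × 1000 = 21.7 mL. At equivalence only the conjugate base is present: [A⁻] = 0.00325/0.047 = 6.9643e-02 M. Kb = Kw/Ka = 6.06e-11; [OH⁻] = √(Kb × [A⁻]) = 2.0545e-06; pOH = 5.69; pH = 14 - pOH = 8.31.

V = 21.7 mL, pH = 8.31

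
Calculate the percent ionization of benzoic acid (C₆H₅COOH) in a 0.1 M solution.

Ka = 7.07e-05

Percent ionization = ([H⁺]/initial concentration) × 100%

Using Ka equilibrium: x² + Ka×x - Ka×C = 0. Solving: [H⁺] = 2.6238e-03. Percent = (2.6238e-03/0.1) × 100

Percent ionization = 2.62%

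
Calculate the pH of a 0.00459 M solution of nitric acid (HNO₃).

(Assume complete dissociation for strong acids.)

[H⁺] = 0.00459 M for strong acid. pH = -log[H⁺] = -log(0.00459)

pH = 2.34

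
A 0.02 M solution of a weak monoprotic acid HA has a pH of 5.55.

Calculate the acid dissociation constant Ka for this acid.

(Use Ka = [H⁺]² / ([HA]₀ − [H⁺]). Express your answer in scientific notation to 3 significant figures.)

[H⁺] = 10^(−pH) = 10^(−5.55) = 2.818e-06 M. For HA ⇌ H⁺ + A⁻, Ka = [H⁺][A⁻]/[HA] = [H⁺]² / ([HA]₀ − [H⁺]) = (2.818e-06)² / (0.02 − 2.818e-06) = 3.97e-10.

K_a = 3.97e-10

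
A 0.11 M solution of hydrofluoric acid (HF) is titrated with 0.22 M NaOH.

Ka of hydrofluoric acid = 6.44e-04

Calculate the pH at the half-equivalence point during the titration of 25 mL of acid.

At half-equivalence [HA] = [A⁻], so Henderson-Hasselbalch gives pH = pKa = -log(6.44e-04) = 3.19.

pH = pKa = 3.19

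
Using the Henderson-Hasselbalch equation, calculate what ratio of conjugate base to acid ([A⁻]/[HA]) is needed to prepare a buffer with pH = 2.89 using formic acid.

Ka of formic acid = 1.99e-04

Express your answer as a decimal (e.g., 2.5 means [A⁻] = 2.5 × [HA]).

pKa = -log(1.99e-04) = 3.7011. pH = pKa + log([A⁻]/[HA]), so log([A⁻]/[HA]) = pH − pKa = 2.89 − 3.7011 = -0.8111. [A⁻]/[HA] = 10^(-0.8111) = 0.154

[A⁻]/[HA] = 0.154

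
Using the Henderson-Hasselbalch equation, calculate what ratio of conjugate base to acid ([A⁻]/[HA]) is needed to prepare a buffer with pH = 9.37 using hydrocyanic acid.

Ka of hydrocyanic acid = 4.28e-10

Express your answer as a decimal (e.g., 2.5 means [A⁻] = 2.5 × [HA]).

pKa = -log(4.28e-10) = 9.3686. pH = pKa + log([A⁻]/[HA]), so log([A⁻]/[HA]) = pH − pKa = 9.37 − 9.3686 = 0.0014. [A⁻]/[HA] = 10^(0.0014) = 1.00

[A⁻]/[HA] = 1.00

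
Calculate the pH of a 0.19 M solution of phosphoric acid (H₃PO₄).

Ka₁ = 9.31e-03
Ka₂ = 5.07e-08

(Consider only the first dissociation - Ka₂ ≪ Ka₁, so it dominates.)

First dissociation dominates. From Ka₁ = [H⁺][HA⁻]/[H₂A], x² + Ka₁·x − Ka₁·C = 0 with C = 0.19 M and Ka₁ = 9.31e-03. Solving: [H⁺] = (−Ka₁ + √(Ka₁² + 4·Ka₁·C)) / 2 = 3.7660e-02 M. pH = -log(3.7660e-02) = 1.42.

pH = 1.42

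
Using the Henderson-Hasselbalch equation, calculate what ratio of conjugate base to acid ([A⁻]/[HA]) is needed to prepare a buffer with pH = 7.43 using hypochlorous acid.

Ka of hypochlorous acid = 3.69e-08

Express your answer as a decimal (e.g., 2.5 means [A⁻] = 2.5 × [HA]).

pKa = -log(3.69e-08) = 7.4330. pH = pKa + log([A⁻]/[HA]), so log([A⁻]/[HA]) = pH − pKa = 7.43 − 7.4330 = -0.0030. [A⁻]/[HA] = 10^(-0.0030) = 0.993

[A⁻]/[HA] = 0.993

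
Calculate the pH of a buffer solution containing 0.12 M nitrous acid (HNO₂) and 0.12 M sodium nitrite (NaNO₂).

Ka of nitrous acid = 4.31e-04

pKa = -log(4.31e-04) = 3.37. pH = pKa + log([A⁻]/[HA]) = 3.37 + log(0.12/0.12)

pH = 3.37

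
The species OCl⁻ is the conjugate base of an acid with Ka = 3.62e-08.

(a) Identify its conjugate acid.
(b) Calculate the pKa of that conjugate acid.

(a) The conjugate acid is formed by adding one H⁺ to OCl⁻, giving HOCl. (b) pKa = -log(Ka) = -log(3.62e-08) = 7.44.

Conjugate acid: HOCl; pK_a = 7.44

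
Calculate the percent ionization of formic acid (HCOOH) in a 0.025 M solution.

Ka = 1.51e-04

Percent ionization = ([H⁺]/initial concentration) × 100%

Using Ka equilibrium: x² + Ka×x - Ka×C = 0. Solving: [H⁺] = 1.8689e-03. Percent = (1.8689e-03/0.025) × 100

Percent ionization = 7.48%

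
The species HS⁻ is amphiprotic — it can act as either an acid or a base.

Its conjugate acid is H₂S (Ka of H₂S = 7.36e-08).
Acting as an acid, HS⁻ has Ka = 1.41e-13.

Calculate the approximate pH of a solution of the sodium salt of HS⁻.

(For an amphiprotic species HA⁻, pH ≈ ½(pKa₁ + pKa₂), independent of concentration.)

pKa₁ = -log(7.36e-08) = 7.13; pKa₂ = -log(1.41e-13) = 12.85. For an amphiprotic species, pH ≈ ½(pKa₁ + pKa₂) = ½(7.13 + 12.85) = 9.99.

pH = 9.99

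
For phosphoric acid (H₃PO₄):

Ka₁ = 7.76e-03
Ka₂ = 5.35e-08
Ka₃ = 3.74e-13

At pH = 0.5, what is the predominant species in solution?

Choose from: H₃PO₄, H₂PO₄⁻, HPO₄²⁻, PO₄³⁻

pKa₁ = 2.11, pKa₂ = 7.27, pKa₃ = 12.43. For a polyprotic acid the predominant species crosses at each pKa: below pKa_n the protonated form dominates, above it the deprotonated form does. At pH = 0.5, the predominant species is H₃PO₄.

H₃PO₄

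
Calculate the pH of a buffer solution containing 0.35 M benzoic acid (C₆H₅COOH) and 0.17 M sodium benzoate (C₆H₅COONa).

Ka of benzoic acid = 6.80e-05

pKa = -log(6.80e-05) = 4.17. pH = pKa + log([A⁻]/[HA]) = 4.17 + log(0.17/0.35)

pH = 3.85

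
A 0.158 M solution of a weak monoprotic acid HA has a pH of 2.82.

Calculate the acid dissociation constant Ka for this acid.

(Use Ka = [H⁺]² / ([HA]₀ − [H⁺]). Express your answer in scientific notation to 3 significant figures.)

[H⁺] = 10^(−pH) = 10^(−2.82) = 1.514e-03 M. For HA ⇌ H⁺ + A⁻, Ka = [H⁺][A⁻]/[HA] = [H⁺]² / ([HA]₀ − [H⁺]) = (1.514e-03)² / (0.158 − 1.514e-03) = 1.46e-05.

K_a = 1.46e-05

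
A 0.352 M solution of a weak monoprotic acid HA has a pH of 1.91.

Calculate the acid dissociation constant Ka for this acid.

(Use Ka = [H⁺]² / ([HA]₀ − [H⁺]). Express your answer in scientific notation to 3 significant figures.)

[H⁺] = 10^(−pH) = 10^(−1.91) = 1.230e-02 M. For HA ⇌ H⁺ + A⁻, Ka = [H⁺][A⁻]/[HA] = [H⁺]² / ([HA]₀ − [H⁺]) = (1.230e-02)² / (0.352 − 1.230e-02) = 4.46e-04.

K_a = 4.46e-04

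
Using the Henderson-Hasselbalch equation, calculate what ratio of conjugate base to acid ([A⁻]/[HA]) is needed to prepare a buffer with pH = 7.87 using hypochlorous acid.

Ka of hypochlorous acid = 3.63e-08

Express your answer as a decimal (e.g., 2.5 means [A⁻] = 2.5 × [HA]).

pKa = -log(3.63e-08) = 7.4401. pH = pKa + log([A⁻]/[HA]), so log([A⁻]/[HA]) = pH − pKa = 7.87 − 7.4401 = 0.4299. [A⁻]/[HA] = 10^(0.4299) = 2.69

[A⁻]/[HA] = 2.69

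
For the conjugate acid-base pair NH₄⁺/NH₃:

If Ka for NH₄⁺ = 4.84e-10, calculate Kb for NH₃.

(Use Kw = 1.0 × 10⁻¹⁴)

For a conjugate pair Ka × Kb = Kw, so Kb = Kw/Ka = 1.0 × 10⁻¹⁴ / 4.84e-10 = 2.07e-05.

K_b = 2.07e-05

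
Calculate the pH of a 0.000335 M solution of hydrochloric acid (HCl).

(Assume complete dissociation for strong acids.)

[H⁺] = 0.000335 M for strong acid. pH = -log[H⁺] = -log(0.000335)

pH = 3.47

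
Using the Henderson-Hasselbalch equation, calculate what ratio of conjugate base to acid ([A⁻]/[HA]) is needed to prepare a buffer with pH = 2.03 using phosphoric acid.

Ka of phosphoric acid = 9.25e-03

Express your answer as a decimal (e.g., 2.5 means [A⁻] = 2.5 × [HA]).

pKa = -log(9.25e-03) = 2.0339. pH = pKa + log([A⁻]/[HA]), so log([A⁻]/[HA]) = pH − pKa = 2.03 − 2.0339 = -0.0039. [A⁻]/[HA] = 10^(-0.0039) = 0.991

[A⁻]/[HA] = 0.991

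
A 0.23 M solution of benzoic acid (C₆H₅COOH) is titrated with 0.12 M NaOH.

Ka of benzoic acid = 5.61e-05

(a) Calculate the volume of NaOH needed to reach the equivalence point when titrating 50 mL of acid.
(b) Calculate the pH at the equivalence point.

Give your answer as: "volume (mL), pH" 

moles acid = 0.23 × 50/1000 = 0.0115 mol; V_base = moles/0.12 × 1000 = 95.8 mL. At equivalence only the conjugate base is present: [A⁻] = 0.0115/0.146 = 7.8857e-02 M. Kb = Kw/Ka = 1.78e-10; [OH⁻] = √(Kb × [A⁻]) = 3.7492e-06; pOH = 5.43; pH = 14 - pOH = 8.57.

V = 95.8 mL, pH = 8.57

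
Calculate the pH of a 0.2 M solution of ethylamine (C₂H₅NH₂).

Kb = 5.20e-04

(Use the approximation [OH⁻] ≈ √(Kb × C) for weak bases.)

[OH⁻] = √(Kb × C) = √(5.20e-04 × 0.2) = 1.0198e-02. pOH = 1.99, pH = 14 - pOH

pH = 12.01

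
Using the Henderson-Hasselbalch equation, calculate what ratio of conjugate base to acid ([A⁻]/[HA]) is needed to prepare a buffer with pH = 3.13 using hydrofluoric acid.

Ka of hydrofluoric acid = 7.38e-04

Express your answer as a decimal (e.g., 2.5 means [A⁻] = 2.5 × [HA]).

pKa = -log(7.38e-04) = 3.1319. pH = pKa + log([A⁻]/[HA]), so log([A⁻]/[HA]) = pH − pKa = 3.13 − 3.1319 = -0.0019. [A⁻]/[HA] = 10^(-0.0019) = 0.996

[A⁻]/[HA] = 0.996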